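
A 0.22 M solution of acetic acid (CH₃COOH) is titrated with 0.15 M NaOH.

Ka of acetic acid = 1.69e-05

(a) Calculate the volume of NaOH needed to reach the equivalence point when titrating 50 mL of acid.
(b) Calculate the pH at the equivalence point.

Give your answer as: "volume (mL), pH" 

moles acid = 0.22 × 50/1000 = 0.011 mol; V_base = moles/0.15 × 1000 = 73.3 mL. At equivalence only the conjugate base is present: [A⁻] = 0.011/0.123 = 8.9189e-02 M. Kb = Kw/Ka = 5.92e-10; [OH⁻] = √(Kb × [A⁻]) = 7.2646e-06; pOH = 5.14; pH = 14 - pOH = 8.86.

V = 73.3 mL, pH = 8.86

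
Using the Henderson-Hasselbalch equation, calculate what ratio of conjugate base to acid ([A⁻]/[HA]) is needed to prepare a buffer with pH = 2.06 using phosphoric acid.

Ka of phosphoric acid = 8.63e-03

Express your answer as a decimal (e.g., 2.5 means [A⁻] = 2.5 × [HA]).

pKa = -log(8.63e-03) = 2.0640. pH = pKa + log([A⁻]/[HA]), so log([A⁻]/[HA]) = pH − pKa = 2.06 − 2.0640 = -0.0040. [A⁻]/[HA] = 10^(-0.0040) = 0.991

[A⁻]/[HA] = 0.991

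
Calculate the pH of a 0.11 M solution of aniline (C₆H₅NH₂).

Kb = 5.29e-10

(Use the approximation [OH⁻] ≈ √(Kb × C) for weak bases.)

[OH⁻] = √(Kb × C) = √(5.29e-10 × 0.11) = 7.6282e-06. pOH = 5.12, pH = 14 - pOH

pH = 8.88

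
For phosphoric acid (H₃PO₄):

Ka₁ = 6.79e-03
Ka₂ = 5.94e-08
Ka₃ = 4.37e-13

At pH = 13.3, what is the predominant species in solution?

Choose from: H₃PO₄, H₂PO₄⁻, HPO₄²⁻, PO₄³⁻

pKa₁ = 2.17, pKa₂ = 7.23, pKa₃ = 12.36. For a polyprotic acid the predominant species crosses at each pKa: below pKa_n the protonated form dominates, above it the deprotonated form does. At pH = 13.3, the predominant species is PO₄³⁻.

PO₄³⁻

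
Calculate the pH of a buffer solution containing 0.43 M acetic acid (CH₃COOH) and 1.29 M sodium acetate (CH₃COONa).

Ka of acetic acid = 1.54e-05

pKa = -log(1.54e-05) = 4.81. pH = pKa + log([A⁻]/[HA]) = 4.81 + log(1.29/0.43)

pH = 5.29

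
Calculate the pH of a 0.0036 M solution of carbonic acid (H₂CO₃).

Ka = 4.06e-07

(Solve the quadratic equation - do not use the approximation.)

x² + Ka×x - Ka×C = 0. Using quadratic formula: [H⁺] = 3.8028e-05

pH = 4.42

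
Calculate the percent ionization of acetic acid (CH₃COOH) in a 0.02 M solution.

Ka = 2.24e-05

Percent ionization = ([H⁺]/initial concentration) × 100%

Using Ka equilibrium: x² + Ka×x - Ka×C = 0. Solving: [H⁺] = 6.5822e-04. Percent = (6.5822e-04/0.02) × 100

Percent ionization = 3.29%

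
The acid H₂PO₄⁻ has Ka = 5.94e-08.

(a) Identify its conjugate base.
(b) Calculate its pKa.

(a) The conjugate base is formed by removing one H⁺ from H₂PO₄⁻, giving HPO₄²⁻. (b) pKa = -log(Ka) = -log(5.94e-08) = 7.23.

Conjugate base: HPO₄²⁻; pK_a = 7.23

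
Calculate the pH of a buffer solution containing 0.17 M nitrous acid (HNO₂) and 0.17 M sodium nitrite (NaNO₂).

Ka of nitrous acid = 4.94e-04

pKa = -log(4.94e-04) = 3.31. pH = pKa + log([A⁻]/[HA]) = 3.31 + log(0.17/0.17)

pH = 3.31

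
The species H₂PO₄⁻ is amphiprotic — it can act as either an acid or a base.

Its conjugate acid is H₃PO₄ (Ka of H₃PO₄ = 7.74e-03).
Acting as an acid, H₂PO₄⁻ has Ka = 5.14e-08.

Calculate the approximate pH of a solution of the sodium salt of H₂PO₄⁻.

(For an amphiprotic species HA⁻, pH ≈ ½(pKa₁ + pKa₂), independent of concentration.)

pKa₁ = -log(7.74e-03) = 2.11; pKa₂ = -log(5.14e-08) = 7.29. For an amphiprotic species, pH ≈ ½(pKa₁ + pKa₂) = ½(2.11 + 7.29) = 4.70.

pH = 4.70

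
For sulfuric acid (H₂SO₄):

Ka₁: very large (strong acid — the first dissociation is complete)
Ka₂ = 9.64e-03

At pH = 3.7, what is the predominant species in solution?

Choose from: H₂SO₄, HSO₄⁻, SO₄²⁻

The first dissociation is complete, so H₂SO₄ itself is never the predominant species in water; pKa₂ = -log(9.64e-03) = 2.02. For a polyprotic acid the predominant species crosses at each pKa: below pKa_n the protonated form dominates, above it the deprotonated form does. At pH = 3.7, the predominant species is SO₄²⁻.

SO₄²⁻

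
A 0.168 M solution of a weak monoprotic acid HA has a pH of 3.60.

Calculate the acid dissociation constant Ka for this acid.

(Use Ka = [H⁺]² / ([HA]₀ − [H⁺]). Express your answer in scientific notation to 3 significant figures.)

[H⁺] = 10^(−pH) = 10^(−3.60) = 2.512e-04 M. For HA ⇌ H⁺ + A⁻, Ka = [H⁺][A⁻]/[HA] = [H⁺]² / ([HA]₀ − [H⁺]) = (2.512e-04)² / (0.168 − 2.512e-04) = 3.76e-07.

K_a = 3.76e-07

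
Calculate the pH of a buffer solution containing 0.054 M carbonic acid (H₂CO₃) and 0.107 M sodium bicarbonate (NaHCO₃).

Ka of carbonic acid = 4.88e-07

pKa = -log(4.88e-07) = 6.31. pH = pKa + log([A⁻]/[HA]) = 6.31 + log(0.107/0.054)

pH = 6.61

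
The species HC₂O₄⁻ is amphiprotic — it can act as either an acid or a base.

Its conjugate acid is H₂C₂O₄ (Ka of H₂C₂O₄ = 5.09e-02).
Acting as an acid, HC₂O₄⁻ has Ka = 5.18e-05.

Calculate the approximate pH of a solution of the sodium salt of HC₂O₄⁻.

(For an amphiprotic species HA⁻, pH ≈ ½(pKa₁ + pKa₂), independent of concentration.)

pKa₁ = -log(5.09e-02) = 1.29; pKa₂ = -log(5.18e-05) = 4.29. For an amphiprotic species, pH ≈ ½(pKa₁ + pKa₂) = ½(1.29 + 4.29) = 2.79.

pH = 2.79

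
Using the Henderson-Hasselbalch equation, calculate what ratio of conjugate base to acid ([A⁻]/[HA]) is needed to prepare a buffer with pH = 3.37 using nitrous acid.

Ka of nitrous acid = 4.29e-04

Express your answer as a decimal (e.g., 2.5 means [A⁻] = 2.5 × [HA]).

pKa = -log(4.29e-04) = 3.3675. pH = pKa + log([A⁻]/[HA]), so log([A⁻]/[HA]) = pH − pKa = 3.37 − 3.3675 = 0.0025. [A⁻]/[HA] = 10^(0.0025) = 1.01

[A⁻]/[HA] = 1.01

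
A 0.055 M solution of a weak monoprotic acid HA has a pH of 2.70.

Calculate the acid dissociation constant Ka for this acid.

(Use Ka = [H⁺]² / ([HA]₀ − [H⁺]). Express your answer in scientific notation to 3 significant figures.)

[H⁺] = 10^(−pH) = 10^(−2.70) = 1.995e-03 M. For HA ⇌ H⁺ + A⁻, Ka = [H⁺][A⁻]/[HA] = [H⁺]² / ([HA]₀ − [H⁺]) = (1.995e-03)² / (0.055 − 1.995e-03) = 7.51e-05.

K_a = 7.51e-05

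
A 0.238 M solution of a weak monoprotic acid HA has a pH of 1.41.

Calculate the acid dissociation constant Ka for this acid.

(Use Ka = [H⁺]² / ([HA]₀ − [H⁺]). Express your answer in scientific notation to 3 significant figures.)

[H⁺] = 10^(−pH) = 10^(−1.41) = 3.890e-02 M. For HA ⇌ H⁺ + A⁻, Ka = [H⁺][A⁻]/[HA] = [H⁺]² / ([HA]₀ − [H⁺]) = (3.890e-02)² / (0.238 − 3.890e-02) = 7.60e-03.

K_a = 7.60e-03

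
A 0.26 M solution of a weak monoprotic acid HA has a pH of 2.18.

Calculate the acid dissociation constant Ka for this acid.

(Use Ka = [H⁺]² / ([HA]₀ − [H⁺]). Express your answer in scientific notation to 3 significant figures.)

[H⁺] = 10^(−pH) = 10^(−2.18) = 6.607e-03 M. For HA ⇌ H⁺ + A⁻, Ka = [H⁺][A⁻]/[HA] = [H⁺]² / ([HA]₀ − [H⁺]) = (6.607e-03)² / (0.26 − 6.607e-03) = 1.72e-04.

K_a = 1.72e-04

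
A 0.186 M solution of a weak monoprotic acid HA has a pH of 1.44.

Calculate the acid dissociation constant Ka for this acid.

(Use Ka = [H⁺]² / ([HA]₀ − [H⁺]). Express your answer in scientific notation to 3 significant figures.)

[H⁺] = 10^(−pH) = 10^(−1.44) = 3.631e-02 M. For HA ⇌ H⁺ + A⁻, Ka = [H⁺][A⁻]/[HA] = [H⁺]² / ([HA]₀ − [H⁺]) = (3.631e-02)² / (0.186 − 3.631e-02) = 8.81e-03.

K_a = 8.81e-03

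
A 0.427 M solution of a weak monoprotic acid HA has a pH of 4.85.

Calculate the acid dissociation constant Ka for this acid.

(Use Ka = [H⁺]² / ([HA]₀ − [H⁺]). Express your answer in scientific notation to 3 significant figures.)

[H⁺] = 10^(−pH) = 10^(−4.85) = 1.413e-05 M. For HA ⇌ H⁺ + A⁻, Ka = [H⁺][A⁻]/[HA] = [H⁺]² / ([HA]₀ − [H⁺]) = (1.413e-05)² / (0.427 − 1.413e-05) = 4.67e-10.

K_a = 4.67e-10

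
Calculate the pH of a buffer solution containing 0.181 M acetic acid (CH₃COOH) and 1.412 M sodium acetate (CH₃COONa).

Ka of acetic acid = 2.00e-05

pKa = -log(2.00e-05) = 4.70. pH = pKa + log([A⁻]/[HA]) = 4.70 + log(1.412/0.181)

pH = 5.59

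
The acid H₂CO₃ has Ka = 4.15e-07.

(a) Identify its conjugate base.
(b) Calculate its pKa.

(a) The conjugate base is formed by removing one H⁺ from H₂CO₃, giving HCO₃⁻. (b) pKa = -log(Ka) = -log(4.15e-07) = 6.38.

Conjugate base: HCO₃⁻; pK_a = 6.38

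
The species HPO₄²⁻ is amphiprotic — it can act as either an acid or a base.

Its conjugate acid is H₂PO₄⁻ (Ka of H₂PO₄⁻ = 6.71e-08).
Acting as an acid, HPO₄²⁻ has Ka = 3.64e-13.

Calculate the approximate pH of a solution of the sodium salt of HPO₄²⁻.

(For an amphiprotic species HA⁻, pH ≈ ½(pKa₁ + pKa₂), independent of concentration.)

pKa₁ = -log(6.71e-08) = 7.17; pKa₂ = -log(3.64e-13) = 12.44. For an amphiprotic species, pH ≈ ½(pKa₁ + pKa₂) = ½(7.17 + 12.44) = 9.81.

pH = 9.81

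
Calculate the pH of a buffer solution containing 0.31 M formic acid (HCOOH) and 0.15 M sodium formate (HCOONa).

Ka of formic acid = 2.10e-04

pKa = -log(2.10e-04) = 3.68. pH = pKa + log([A⁻]/[HA]) = 3.68 + log(0.15/0.31)

pH = 3.36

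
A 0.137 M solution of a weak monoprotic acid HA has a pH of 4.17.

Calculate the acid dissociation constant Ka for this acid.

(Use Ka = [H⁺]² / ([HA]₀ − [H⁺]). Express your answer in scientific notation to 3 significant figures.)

[H⁺] = 10^(−pH) = 10^(−4.17) = 6.761e-05 M. For HA ⇌ H⁺ + A⁻, Ka = [H⁺][A⁻]/[HA] = [H⁺]² / ([HA]₀ − [H⁺]) = (6.761e-05)² / (0.137 − 6.761e-05) = 3.34e-08.

K_a = 3.34e-08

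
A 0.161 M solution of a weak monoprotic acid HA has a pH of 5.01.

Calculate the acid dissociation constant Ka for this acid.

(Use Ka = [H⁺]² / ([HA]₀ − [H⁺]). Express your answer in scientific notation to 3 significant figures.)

[H⁺] = 10^(−pH) = 10^(−5.01) = 9.772e-06 M. For HA ⇌ H⁺ + A⁻, Ka = [H⁺][A⁻]/[HA] = [H⁺]² / ([HA]₀ − [H⁺]) = (9.772e-06)² / (0.161 − 9.772e-06) = 5.93e-10.

K_a = 5.93e-10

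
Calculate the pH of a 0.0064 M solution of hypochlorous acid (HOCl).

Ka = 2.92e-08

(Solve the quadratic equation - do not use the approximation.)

x² + Ka×x - Ka×C = 0. Using quadratic formula: [H⁺] = 1.3656e-05

pH = 4.86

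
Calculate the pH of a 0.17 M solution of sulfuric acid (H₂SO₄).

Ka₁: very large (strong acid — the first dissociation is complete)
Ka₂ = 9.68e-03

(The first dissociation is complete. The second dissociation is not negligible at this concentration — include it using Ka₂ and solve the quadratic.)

First dissociation is complete: [H⁺]₀ = [HSO₄⁻]₀ = C = 0.17 M. Second dissociation HSO₄⁻ ⇌ H⁺ + SO₄²⁻: let x = [SO₄²⁻]. Ka₂ = (C + x)·x / (C − x) = 9.68e-03 → x² + (C + Ka₂)·x − Ka₂·C = 0 → x² + 0.17968·x − 1.646e-03 = 0. x = (−0.17968 + √(0.17968² + 4 × 1.646e-03)) / 2 = 8.7340e-03 M. [H⁺] = C + x = 0.17 + 8.7340e-03 = 1.7873e-01 M. pH = -log(1.7873e-01) = 0.75.

pH = 0.75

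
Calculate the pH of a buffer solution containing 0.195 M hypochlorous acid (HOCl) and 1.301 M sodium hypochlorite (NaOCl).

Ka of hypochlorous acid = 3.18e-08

pKa = -log(3.18e-08) = 7.50. pH = pKa + log([A⁻]/[HA]) = 7.50 + log(1.301/0.195)

pH = 8.32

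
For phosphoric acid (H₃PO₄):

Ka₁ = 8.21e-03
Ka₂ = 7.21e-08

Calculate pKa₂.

pKa₂ = -log(Ka₂) = -log(7.21e-08) = 7.14.

pK_{a2} = 7.14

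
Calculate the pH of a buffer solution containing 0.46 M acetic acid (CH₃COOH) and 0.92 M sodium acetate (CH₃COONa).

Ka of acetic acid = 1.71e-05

pKa = -log(1.71e-05) = 4.77. pH = pKa + log([A⁻]/[HA]) = 4.77 + log(0.92/0.46)

pH = 5.07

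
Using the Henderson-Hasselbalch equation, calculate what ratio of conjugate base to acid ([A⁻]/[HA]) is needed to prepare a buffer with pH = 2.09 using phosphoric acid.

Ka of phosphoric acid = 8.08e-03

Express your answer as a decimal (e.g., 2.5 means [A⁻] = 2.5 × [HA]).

pKa = -log(8.08e-03) = 2.0926. pH = pKa + log([A⁻]/[HA]), so log([A⁻]/[HA]) = pH − pKa = 2.09 − 2.0926 = -0.0026. [A⁻]/[HA] = 10^(-0.0026) = 0.994

[A⁻]/[HA] = 0.994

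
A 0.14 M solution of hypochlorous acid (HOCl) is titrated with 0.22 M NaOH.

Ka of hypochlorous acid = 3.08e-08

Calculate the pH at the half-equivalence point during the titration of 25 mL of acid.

At half-equivalence [HA] = [A⁻], so Henderson-Hasselbalch gives pH = pKa = -log(3.08e-08) = 7.51.

pH = pKa = 7.51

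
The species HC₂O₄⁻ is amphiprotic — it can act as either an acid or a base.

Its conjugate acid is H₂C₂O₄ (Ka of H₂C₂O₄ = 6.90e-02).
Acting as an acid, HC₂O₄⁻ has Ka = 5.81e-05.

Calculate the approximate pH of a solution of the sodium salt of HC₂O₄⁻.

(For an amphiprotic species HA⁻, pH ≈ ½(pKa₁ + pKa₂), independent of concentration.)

pKa₁ = -log(6.90e-02) = 1.16; pKa₂ = -log(5.81e-05) = 4.24. For an amphiprotic species, pH ≈ ½(pKa₁ + pKa₂) = ½(1.16 + 4.24) = 2.70.

pH = 2.70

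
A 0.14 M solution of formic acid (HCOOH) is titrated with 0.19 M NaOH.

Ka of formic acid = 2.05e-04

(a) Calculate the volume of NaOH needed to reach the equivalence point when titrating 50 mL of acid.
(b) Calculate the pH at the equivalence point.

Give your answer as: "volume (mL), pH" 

moles acid = 0.14 × 50/1000 = 0.007 mol; V_base = moles/0.19 × 1000 = 36.8 mL. At equivalence only the conjugate base is present: [A⁻] = 0.007/0.087 = 8.0606e-02 M. Kb = Kw/Ka = 4.88e-11; [OH⁻] = √(Kb × [A⁻]) = 1.9829e-06; pOH = 5.70; pH = 14 - pOH = 8.30.

V = 36.8 mL, pH = 8.30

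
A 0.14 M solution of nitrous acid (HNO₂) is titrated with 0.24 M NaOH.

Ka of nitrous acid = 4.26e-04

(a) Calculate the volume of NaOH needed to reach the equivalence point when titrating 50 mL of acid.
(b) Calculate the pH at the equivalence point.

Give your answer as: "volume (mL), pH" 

moles acid = 0.14 × 50/1000 = 0.007 mol; V_base = moles/0.24 × 1000 = 29.2 mL. At equivalence only the conjugate base is present: [A⁻] = 0.007/0.079 = 8.8421e-02 M. Kb = Kw/Ka = 2.35e-11; [OH⁻] = √(Kb × [A⁻]) = 1.4407e-06; pOH = 5.84; pH = 14 - pOH = 8.16.

V = 29.2 mL, pH = 8.16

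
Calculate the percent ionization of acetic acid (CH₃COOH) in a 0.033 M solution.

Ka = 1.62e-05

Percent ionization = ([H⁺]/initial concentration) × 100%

Using Ka equilibrium: x² + Ka×x - Ka×C = 0. Solving: [H⁺] = 7.2311e-04. Percent = (7.2311e-04/0.033) × 100

Percent ionization = 2.19%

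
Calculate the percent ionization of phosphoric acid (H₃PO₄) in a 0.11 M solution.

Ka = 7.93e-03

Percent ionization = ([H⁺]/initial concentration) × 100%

Using Ka equilibrium: x² + Ka×x - Ka×C = 0. Solving: [H⁺] = 2.5835e-02. Percent = (2.5835e-02/0.11) × 100

Percent ionization = 23.5%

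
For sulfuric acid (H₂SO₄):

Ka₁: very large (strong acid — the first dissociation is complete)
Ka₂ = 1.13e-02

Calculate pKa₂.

pKa₂ = -log(Ka₂) = -log(1.13e-02) = 1.95.

pK_{a2} = 1.95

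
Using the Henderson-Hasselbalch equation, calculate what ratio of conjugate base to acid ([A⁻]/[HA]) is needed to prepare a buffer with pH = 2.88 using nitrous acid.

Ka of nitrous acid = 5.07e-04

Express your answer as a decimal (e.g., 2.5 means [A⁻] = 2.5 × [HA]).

pKa = -log(5.07e-04) = 3.2950. pH = pKa + log([A⁻]/[HA]), so log([A⁻]/[HA]) = pH − pKa = 2.88 − 3.2950 = -0.4150. [A⁻]/[HA] = 10^(-0.4150) = 0.385

[A⁻]/[HA] = 0.385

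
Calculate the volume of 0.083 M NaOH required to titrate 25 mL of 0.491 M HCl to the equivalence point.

At equivalence: moles acid = moles base. moles HCl = 0.491 × 25/1000 = 0.01228 mol. V_base = moles / 0.083 × 1000 = 147.9 mL.

V_{base} = 147.9 mL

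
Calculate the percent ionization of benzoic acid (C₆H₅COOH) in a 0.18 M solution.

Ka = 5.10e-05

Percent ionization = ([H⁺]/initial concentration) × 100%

Using Ka equilibrium: x² + Ka×x - Ka×C = 0. Solving: [H⁺] = 3.0045e-03. Percent = (3.0045e-03/0.18) × 100

Percent ionization = 1.67%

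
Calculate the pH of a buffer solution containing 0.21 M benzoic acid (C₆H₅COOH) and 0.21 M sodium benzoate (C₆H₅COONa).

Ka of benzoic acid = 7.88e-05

pKa = -log(7.88e-05) = 4.10. pH = pKa + log([A⁻]/[HA]) = 4.10 + log(0.21/0.21)

pH = 4.10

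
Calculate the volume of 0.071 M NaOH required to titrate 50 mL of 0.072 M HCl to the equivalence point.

At equivalence: moles acid = moles base. moles HCl = 0.072 × 50/1000 = 0.0036 mol. V_base = moles / 0.071 × 1000 = 50.7 mL.

V_{base} = 50.7 mL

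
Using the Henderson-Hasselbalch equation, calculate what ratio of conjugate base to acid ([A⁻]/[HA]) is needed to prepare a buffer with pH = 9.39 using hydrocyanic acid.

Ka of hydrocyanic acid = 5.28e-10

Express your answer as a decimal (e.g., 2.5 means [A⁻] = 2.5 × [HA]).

pKa = -log(5.28e-10) = 9.2774. pH = pKa + log([A⁻]/[HA]), so log([A⁻]/[HA]) = pH − pKa = 9.39 − 9.2774 = 0.1126. [A⁻]/[HA] = 10^(0.1126) = 1.30

[A⁻]/[HA] = 1.30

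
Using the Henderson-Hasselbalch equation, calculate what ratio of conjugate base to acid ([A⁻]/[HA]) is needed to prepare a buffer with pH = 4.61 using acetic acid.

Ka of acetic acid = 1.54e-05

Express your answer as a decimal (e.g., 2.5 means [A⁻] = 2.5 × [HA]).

pKa = -log(1.54e-05) = 4.8125. pH = pKa + log([A⁻]/[HA]), so log([A⁻]/[HA]) = pH − pKa = 4.61 − 4.8125 = -0.2025. [A⁻]/[HA] = 10^(-0.2025) = 0.627

[A⁻]/[HA] = 0.627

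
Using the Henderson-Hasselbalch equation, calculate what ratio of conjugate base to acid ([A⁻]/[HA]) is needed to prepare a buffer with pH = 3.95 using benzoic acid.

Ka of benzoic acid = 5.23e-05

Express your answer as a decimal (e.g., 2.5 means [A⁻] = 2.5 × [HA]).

pKa = -log(5.23e-05) = 4.2815. pH = pKa + log([A⁻]/[HA]), so log([A⁻]/[HA]) = pH − pKa = 3.95 − 4.2815 = -0.3315. [A⁻]/[HA] = 10^(-0.3315) = 0.466

[A⁻]/[HA] = 0.466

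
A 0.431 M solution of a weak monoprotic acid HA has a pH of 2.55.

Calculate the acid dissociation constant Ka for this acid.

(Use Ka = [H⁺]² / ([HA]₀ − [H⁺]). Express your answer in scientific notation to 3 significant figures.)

[H⁺] = 10^(−pH) = 10^(−2.55) = 2.818e-03 M. For HA ⇌ H⁺ + A⁻, Ka = [H⁺][A⁻]/[HA] = [H⁺]² / ([HA]₀ − [H⁺]) = (2.818e-03)² / (0.431 − 2.818e-03) = 1.86e-05.

K_a = 1.86e-05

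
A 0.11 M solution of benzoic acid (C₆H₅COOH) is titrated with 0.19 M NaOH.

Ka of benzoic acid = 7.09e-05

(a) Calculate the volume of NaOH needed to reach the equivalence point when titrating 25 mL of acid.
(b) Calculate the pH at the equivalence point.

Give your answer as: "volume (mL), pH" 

moles acid = 0.11 × 25/1000 = 0.00275 mol; V_base = moles/0.19 × 1000 = 14.5 mL. At equivalence only the conjugate base is present: [A⁻] = 0.00275/0.039 = 6.9667e-02 M. Kb = Kw/Ka = 1.41e-10; [OH⁻] = √(Kb × [A⁻]) = 3.1347e-06; pOH = 5.50; pH = 14 - pOH = 8.50.

V = 14.5 mL, pH = 8.50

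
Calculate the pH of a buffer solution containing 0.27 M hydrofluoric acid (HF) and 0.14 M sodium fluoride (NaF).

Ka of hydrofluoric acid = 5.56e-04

pKa = -log(5.56e-04) = 3.25. pH = pKa + log([A⁻]/[HA]) = 3.25 + log(0.14/0.27)

pH = 2.97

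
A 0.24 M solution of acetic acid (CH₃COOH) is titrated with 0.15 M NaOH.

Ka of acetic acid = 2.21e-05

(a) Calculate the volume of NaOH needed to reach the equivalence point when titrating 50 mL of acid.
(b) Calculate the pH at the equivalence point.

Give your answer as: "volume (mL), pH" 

moles acid = 0.24 × 50/1000 = 0.012 mol; V_base = moles/0.15 × 1000 = 80.0 mL. At equivalence only the conjugate base is present: [A⁻] = 0.012/0.130 = 9.2308e-02 M. Kb = Kw/Ka = 4.52e-10; [OH⁻] = √(Kb × [A⁻]) = 6.4628e-06; pOH = 5.19; pH = 14 - pOH = 8.81.

V = 80.0 mL, pH = 8.81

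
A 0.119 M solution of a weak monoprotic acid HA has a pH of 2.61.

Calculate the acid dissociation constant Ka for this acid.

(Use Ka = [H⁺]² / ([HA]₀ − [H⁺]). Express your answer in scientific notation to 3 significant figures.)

[H⁺] = 10^(−pH) = 10^(−2.61) = 2.455e-03 M. For HA ⇌ H⁺ + A⁻, Ka = [H⁺][A⁻]/[HA] = [H⁺]² / ([HA]₀ − [H⁺]) = (2.455e-03)² / (0.119 − 2.455e-03) = 5.17e-05.

K_a = 5.17e-05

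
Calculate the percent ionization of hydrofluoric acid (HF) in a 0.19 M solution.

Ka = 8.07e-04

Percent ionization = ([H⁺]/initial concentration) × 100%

Using Ka equilibrium: x² + Ka×x - Ka×C = 0. Solving: [H⁺] = 1.1986e-02. Percent = (1.1986e-02/0.19) × 100

Percent ionization = 6.31%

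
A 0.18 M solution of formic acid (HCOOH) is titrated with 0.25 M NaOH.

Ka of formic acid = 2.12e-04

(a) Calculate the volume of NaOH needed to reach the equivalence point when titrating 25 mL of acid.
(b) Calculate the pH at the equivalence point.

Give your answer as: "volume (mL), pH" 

moles acid = 0.18 × 25/1000 = 0.0045 mol; V_base = moles/0.25 × 1000 = 18.0 mL. At equivalence only the conjugate base is present: [A⁻] = 0.0045/0.043 = 1.0465e-01 M. Kb = Kw/Ka = 4.72e-11; [OH⁻] = √(Kb × [A⁻]) = 2.2218e-06; pOH = 5.65; pH = 14 - pOH = 8.35.

V = 18.0 mL, pH = 8.35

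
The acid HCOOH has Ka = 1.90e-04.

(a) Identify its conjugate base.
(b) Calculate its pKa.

(a) The conjugate base is formed by removing one H⁺ from HCOOH, giving HCOO⁻. (b) pKa = -log(Ka) = -log(1.90e-04) = 3.72.

Conjugate base: HCOO⁻; pK_a = 3.72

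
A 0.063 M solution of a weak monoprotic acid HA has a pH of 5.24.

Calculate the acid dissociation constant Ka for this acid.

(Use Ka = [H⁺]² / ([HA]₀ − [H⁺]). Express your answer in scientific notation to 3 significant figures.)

[H⁺] = 10^(−pH) = 10^(−5.24) = 5.754e-06 M. For HA ⇌ H⁺ + A⁻, Ka = [H⁺][A⁻]/[HA] = [H⁺]² / ([HA]₀ − [H⁺]) = (5.754e-06)² / (0.063 − 5.754e-06) = 5.26e-10.

K_a = 5.26e-10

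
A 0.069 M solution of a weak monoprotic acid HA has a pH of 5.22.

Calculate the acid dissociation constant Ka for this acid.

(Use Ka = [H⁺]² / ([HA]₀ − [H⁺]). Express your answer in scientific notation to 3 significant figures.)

[H⁺] = 10^(−pH) = 10^(−5.22) = 6.026e-06 M. For HA ⇌ H⁺ + A⁻, Ka = [H⁺][A⁻]/[HA] = [H⁺]² / ([HA]₀ − [H⁺]) = (6.026e-06)² / (0.069 − 6.026e-06) = 5.26e-10.

K_a = 5.26e-10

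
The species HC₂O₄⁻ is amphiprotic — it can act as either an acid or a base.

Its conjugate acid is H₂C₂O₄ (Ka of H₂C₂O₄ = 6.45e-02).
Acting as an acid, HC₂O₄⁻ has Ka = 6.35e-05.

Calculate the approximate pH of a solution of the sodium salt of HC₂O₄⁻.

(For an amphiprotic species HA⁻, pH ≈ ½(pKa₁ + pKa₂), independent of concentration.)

pKa₁ = -log(6.45e-02) = 1.19; pKa₂ = -log(6.35e-05) = 4.20. For an amphiprotic species, pH ≈ ½(pKa₁ + pKa₂) = ½(1.19 + 4.20) = 2.69.

pH = 2.69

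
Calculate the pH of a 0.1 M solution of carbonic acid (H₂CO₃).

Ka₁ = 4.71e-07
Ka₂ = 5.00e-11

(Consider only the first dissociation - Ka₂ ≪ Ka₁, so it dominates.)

First dissociation dominates. From Ka₁ = [H⁺][HA⁻]/[H₂A], x² + Ka₁·x − Ka₁·C = 0 with C = 0.1 M and Ka₁ = 4.71e-07. Solving: [H⁺] = (−Ka₁ + √(Ka₁² + 4·Ka₁·C)) / 2 = 2.1679e-04 M. pH = -log(2.1679e-04) = 3.66.

pH = 3.66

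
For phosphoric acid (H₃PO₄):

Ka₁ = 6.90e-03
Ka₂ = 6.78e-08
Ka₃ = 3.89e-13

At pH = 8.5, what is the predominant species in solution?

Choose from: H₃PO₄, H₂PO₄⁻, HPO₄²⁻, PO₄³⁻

pKa₁ = 2.16, pKa₂ = 7.17, pKa₃ = 12.41. For a polyprotic acid the predominant species crosses at each pKa: below pKa_n the protonated form dominates, above it the deprotonated form does. At pH = 8.5, the predominant species is HPO₄²⁻.

HPO₄²⁻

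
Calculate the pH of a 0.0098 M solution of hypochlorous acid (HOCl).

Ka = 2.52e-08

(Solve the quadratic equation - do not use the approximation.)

x² + Ka×x - Ka×C = 0. Using quadratic formula: [H⁺] = 1.5702e-05

pH = 4.80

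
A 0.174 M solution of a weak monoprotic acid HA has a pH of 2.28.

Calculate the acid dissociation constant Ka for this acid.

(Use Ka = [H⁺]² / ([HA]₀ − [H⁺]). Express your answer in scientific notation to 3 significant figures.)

[H⁺] = 10^(−pH) = 10^(−2.28) = 5.248e-03 M. For HA ⇌ H⁺ + A⁻, Ka = [H⁺][A⁻]/[HA] = [H⁺]² / ([HA]₀ − [H⁺]) = (5.248e-03)² / (0.174 − 5.248e-03) = 1.63e-04.

K_a = 1.63e-04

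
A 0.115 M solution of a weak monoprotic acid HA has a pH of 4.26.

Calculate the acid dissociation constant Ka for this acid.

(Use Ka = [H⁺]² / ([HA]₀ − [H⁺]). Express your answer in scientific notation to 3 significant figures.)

[H⁺] = 10^(−pH) = 10^(−4.26) = 5.495e-05 M. For HA ⇌ H⁺ + A⁻, Ka = [H⁺][A⁻]/[HA] = [H⁺]² / ([HA]₀ − [H⁺]) = (5.495e-05)² / (0.115 − 5.495e-05) = 2.63e-08.

K_a = 2.63e-08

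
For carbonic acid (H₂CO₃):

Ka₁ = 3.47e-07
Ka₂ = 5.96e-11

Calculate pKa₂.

pKa₂ = -log(Ka₂) = -log(5.96e-11) = 10.22.

pK_{a2} = 10.22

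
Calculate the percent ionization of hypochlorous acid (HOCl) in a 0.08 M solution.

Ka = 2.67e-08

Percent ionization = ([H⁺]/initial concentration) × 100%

Using Ka equilibrium: x² + Ka×x - Ka×C = 0. Solving: [H⁺] = 4.6204e-05. Percent = (4.6204e-05/0.08) × 100

Percent ionization = 0.0578%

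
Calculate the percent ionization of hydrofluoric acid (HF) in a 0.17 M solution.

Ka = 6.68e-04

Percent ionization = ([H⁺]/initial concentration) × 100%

Using Ka equilibrium: x² + Ka×x - Ka×C = 0. Solving: [H⁺] = 1.0328e-02. Percent = (1.0328e-02/0.17) × 100

Percent ionization = 6.08%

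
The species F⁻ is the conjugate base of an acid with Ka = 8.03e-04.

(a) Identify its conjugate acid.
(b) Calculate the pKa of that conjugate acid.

(a) The conjugate acid is formed by adding one H⁺ to F⁻, giving HF. (b) pKa = -log(Ka) = -log(8.03e-04) = 3.10.

Conjugate acid: HF; pK_a = 3.10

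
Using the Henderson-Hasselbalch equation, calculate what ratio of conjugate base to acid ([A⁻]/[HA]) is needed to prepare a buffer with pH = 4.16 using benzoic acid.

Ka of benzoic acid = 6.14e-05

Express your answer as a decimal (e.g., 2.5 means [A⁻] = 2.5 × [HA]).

pKa = -log(6.14e-05) = 4.2118. pH = pKa + log([A⁻]/[HA]), so log([A⁻]/[HA]) = pH − pKa = 4.16 − 4.2118 = -0.0518. [A⁻]/[HA] = 10^(-0.0518) = 0.888

[A⁻]/[HA] = 0.888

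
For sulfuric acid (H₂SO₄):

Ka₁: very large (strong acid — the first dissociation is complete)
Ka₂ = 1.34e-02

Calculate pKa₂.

pKa₂ = -log(Ka₂) = -log(1.34e-02) = 1.87.

pK_{a2} = 1.87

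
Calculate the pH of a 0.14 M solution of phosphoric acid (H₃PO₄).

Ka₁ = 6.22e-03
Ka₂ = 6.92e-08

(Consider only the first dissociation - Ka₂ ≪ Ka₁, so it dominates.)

First dissociation dominates. From Ka₁ = [H⁺][HA⁻]/[H₂A], x² + Ka₁·x − Ka₁·C = 0 with C = 0.14 M and Ka₁ = 6.22e-03. Solving: [H⁺] = (−Ka₁ + √(Ka₁² + 4·Ka₁·C)) / 2 = 2.6563e-02 M. pH = -log(2.6563e-02) = 1.58.

pH = 1.58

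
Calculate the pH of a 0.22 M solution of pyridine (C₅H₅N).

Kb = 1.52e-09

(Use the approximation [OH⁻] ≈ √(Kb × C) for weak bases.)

[OH⁻] = √(Kb × C) = √(1.52e-09 × 0.22) = 1.8287e-05. pOH = 4.74, pH = 14 - pOH

pH = 9.26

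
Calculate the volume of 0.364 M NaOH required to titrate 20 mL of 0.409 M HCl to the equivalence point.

At equivalence: moles acid = moles base. moles HCl = 0.409 × 20/1000 = 0.00818 mol. V_base = moles / 0.364 × 1000 = 22.5 mL.

V_{base} = 22.5 mL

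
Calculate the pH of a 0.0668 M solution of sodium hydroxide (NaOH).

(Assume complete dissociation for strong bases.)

[OH⁻] = 0.0668 M for strong base. pOH = -log[OH⁻] = 1.18, pH = 14 - pOH

pH = 12.82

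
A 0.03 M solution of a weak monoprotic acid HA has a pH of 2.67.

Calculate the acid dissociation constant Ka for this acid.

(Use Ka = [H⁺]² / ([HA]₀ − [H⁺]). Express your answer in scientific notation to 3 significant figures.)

[H⁺] = 10^(−pH) = 10^(−2.67) = 2.138e-03 M. For HA ⇌ H⁺ + A⁻, Ka = [H⁺][A⁻]/[HA] = [H⁺]² / ([HA]₀ − [H⁺]) = (2.138e-03)² / (0.03 − 2.138e-03) = 1.64e-04.

K_a = 1.64e-04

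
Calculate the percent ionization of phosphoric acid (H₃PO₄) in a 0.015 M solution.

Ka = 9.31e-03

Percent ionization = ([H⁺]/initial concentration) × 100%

Using Ka equilibrium: x² + Ka×x - Ka×C = 0. Solving: [H⁺] = 8.0461e-03. Percent = (8.0461e-03/0.015) × 100

Percent ionization = 53.6%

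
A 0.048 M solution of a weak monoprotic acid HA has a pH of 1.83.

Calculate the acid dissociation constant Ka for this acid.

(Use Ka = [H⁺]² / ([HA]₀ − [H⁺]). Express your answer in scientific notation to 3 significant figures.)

[H⁺] = 10^(−pH) = 10^(−1.83) = 1.479e-02 M. For HA ⇌ H⁺ + A⁻, Ka = [H⁺][A⁻]/[HA] = [H⁺]² / ([HA]₀ − [H⁺]) = (1.479e-02)² / (0.048 − 1.479e-02) = 6.59e-03.

K_a = 6.59e-03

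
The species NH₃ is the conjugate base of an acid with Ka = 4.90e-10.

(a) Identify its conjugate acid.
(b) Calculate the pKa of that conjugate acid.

(a) The conjugate acid is formed by adding one H⁺ to NH₃, giving NH₄⁺. (b) pKa = -log(Ka) = -log(4.90e-10) = 9.31.

Conjugate acid: NH₄⁺; pK_a = 9.31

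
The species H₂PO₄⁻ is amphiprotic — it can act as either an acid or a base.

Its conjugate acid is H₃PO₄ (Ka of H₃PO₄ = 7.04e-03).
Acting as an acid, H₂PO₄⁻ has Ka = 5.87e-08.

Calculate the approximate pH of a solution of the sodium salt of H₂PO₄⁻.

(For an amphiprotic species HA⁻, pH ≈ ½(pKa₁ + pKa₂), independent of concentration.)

pKa₁ = -log(7.04e-03) = 2.15; pKa₂ = -log(5.87e-08) = 7.23. For an amphiprotic species, pH ≈ ½(pKa₁ + pKa₂) = ½(2.15 + 7.23) = 4.69.

pH = 4.69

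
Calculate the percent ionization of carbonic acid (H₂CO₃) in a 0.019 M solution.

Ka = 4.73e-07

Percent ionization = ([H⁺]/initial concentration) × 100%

Using Ka equilibrium: x² + Ka×x - Ka×C = 0. Solving: [H⁺] = 9.4564e-05. Percent = (9.4564e-05/0.019) × 100

Percent ionization = 0.498%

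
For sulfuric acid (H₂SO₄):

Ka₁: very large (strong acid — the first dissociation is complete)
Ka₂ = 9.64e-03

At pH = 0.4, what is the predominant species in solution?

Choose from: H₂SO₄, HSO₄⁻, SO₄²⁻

The first dissociation is complete, so H₂SO₄ itself is never the predominant species in water; pKa₂ = -log(9.64e-03) = 2.02. For a polyprotic acid the predominant species crosses at each pKa: below pKa_n the protonated form dominates, above it the deprotonated form does. At pH = 0.4, the predominant species is HSO₄⁻.

HSO₄⁻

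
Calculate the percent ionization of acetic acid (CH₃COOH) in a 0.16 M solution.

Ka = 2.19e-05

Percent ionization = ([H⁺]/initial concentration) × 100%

Using Ka equilibrium: x² + Ka×x - Ka×C = 0. Solving: [H⁺] = 1.8610e-03. Percent = (1.8610e-03/0.16) × 100

Percent ionization = 1.16%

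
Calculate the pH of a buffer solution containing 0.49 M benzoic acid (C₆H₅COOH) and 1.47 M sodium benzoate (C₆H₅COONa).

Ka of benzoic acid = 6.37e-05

pKa = -log(6.37e-05) = 4.20. pH = pKa + log([A⁻]/[HA]) = 4.20 + log(1.47/0.49)

pH = 4.67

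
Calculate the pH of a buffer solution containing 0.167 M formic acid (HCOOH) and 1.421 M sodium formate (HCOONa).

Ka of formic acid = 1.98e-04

pKa = -log(1.98e-04) = 3.70. pH = pKa + log([A⁻]/[HA]) = 3.70 + log(1.421/0.167)

pH = 4.63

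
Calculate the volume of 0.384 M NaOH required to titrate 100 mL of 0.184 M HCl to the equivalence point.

At equivalence: moles acid = moles base. moles HCl = 0.184 × 100/1000 = 0.0184 mol. V_base = moles / 0.384 × 1000 = 47.9 mL.

V_{base} = 47.9 mL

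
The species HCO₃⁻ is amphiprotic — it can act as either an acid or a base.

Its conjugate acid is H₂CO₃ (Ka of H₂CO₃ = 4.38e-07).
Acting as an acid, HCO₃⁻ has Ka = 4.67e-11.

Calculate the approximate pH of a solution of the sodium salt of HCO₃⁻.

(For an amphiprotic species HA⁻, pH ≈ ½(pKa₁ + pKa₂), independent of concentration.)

pKa₁ = -log(4.38e-07) = 6.36; pKa₂ = -log(4.67e-11) = 10.33. For an amphiprotic species, pH ≈ ½(pKa₁ + pKa₂) = ½(6.36 + 10.33) = 8.34.

pH = 8.34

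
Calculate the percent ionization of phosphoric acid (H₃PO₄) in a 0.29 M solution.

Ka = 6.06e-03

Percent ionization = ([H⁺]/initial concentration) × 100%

Using Ka equilibrium: x² + Ka×x - Ka×C = 0. Solving: [H⁺] = 3.9001e-02. Percent = (3.9001e-02/0.29) × 100

Percent ionization = 13.4%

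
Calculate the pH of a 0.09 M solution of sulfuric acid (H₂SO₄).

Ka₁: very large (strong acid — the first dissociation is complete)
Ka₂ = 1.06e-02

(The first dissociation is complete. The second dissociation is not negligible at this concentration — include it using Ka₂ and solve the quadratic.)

First dissociation is complete: [H⁺]₀ = [HSO₄⁻]₀ = C = 0.09 M. Second dissociation HSO₄⁻ ⇌ H⁺ + SO₄²⁻: let x = [SO₄²⁻]. Ka₂ = (C + x)·x / (C − x) = 1.06e-02 → x² + (C + Ka₂)·x − Ka₂·C = 0 → x² + 0.10060·x − 9.540e-04 = 0. x = (−0.10060 + √(0.10060² + 4 × 9.540e-04)) / 2 = 8.7262e-03 M. [H⁺] = C + x = 0.09 + 8.7262e-03 = 9.8726e-02 M. pH = -log(9.8726e-02) = 1.01.

pH = 1.01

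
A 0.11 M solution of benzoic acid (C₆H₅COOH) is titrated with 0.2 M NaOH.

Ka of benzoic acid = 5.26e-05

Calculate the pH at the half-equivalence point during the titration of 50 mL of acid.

At half-equivalence [HA] = [A⁻], so Henderson-Hasselbalch gives pH = pKa = -log(5.26e-05) = 4.28.

pH = pKa = 4.28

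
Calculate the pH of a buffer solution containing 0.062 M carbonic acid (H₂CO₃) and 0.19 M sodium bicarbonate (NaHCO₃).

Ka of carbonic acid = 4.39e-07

pKa = -log(4.39e-07) = 6.36. pH = pKa + log([A⁻]/[HA]) = 6.36 + log(0.19/0.062)

pH = 6.84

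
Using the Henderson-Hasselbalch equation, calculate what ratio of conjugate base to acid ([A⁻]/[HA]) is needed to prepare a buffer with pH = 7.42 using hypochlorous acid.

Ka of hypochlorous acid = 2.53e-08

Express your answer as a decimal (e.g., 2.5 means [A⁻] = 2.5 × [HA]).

pKa = -log(2.53e-08) = 7.5969. pH = pKa + log([A⁻]/[HA]), so log([A⁻]/[HA]) = pH − pKa = 7.42 − 7.5969 = -0.1769. [A⁻]/[HA] = 10^(-0.1769) = 0.665

[A⁻]/[HA] = 0.665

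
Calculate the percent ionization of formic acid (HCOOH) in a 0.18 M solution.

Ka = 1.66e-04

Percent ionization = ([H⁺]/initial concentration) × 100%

Using Ka equilibrium: x² + Ka×x - Ka×C = 0. Solving: [H⁺] = 5.3839e-03. Percent = (5.3839e-03/0.18) × 100

Percent ionization = 2.99%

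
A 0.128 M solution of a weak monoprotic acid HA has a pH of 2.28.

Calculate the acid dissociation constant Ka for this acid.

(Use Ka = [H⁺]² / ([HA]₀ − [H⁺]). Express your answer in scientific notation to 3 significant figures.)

[H⁺] = 10^(−pH) = 10^(−2.28) = 5.248e-03 M. For HA ⇌ H⁺ + A⁻, Ka = [H⁺][A⁻]/[HA] = [H⁺]² / ([HA]₀ − [H⁺]) = (5.248e-03)² / (0.128 − 5.248e-03) = 2.24e-04.

K_a = 2.24e-04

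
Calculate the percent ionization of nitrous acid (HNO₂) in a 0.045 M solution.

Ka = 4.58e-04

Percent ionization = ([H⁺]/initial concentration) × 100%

Using Ka equilibrium: x² + Ka×x - Ka×C = 0. Solving: [H⁺] = 4.3166e-03. Percent = (4.3166e-03/0.045) × 100

Percent ionization = 9.59%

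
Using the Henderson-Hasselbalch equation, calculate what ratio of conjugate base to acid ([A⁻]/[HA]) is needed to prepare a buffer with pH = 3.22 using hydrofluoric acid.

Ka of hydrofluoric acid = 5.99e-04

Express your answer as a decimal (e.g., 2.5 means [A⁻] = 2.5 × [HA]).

pKa = -log(5.99e-04) = 3.2226. pH = pKa + log([A⁻]/[HA]), so log([A⁻]/[HA]) = pH − pKa = 3.22 − 3.2226 = -0.0026. [A⁻]/[HA] = 10^(-0.0026) = 0.994

[A⁻]/[HA] = 0.994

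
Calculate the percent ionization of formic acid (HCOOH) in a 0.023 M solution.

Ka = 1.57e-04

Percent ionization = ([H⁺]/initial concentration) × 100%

Using Ka equilibrium: x² + Ka×x - Ka×C = 0. Solving: [H⁺] = 1.8234e-03. Percent = (1.8234e-03/0.023) × 100

Percent ionization = 7.93%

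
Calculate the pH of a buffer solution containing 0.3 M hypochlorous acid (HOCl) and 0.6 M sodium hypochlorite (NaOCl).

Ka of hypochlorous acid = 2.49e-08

pKa = -log(2.49e-08) = 7.60. pH = pKa + log([A⁻]/[HA]) = 7.60 + log(0.6/0.3)

pH = 7.90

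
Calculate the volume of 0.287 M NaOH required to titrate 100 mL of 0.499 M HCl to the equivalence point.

At equivalence: moles acid = moles base. moles HCl = 0.499 × 100/1000 = 0.0499 mol. V_base = moles / 0.287 × 1000 = 173.9 mL.

V_{base} = 173.9 mL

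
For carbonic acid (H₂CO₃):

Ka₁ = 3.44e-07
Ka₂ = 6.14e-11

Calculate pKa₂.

pKa₂ = -log(Ka₂) = -log(6.14e-11) = 10.21.

pK_{a2} = 10.21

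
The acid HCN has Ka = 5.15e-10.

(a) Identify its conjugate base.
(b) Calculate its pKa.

(a) The conjugate base is formed by removing one H⁺ from HCN, giving CN⁻. (b) pKa = -log(Ka) = -log(5.15e-10) = 9.29.

Conjugate base: CN⁻; pK_a = 9.29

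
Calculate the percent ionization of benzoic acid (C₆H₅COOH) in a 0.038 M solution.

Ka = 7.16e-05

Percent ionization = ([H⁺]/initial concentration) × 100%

Using Ka equilibrium: x² + Ka×x - Ka×C = 0. Solving: [H⁺] = 1.6141e-03. Percent = (1.6141e-03/0.038) × 100

Percent ionization = 4.25%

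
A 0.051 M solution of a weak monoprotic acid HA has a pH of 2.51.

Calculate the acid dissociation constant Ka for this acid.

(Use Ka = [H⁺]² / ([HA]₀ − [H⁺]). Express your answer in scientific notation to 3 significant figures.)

[H⁺] = 10^(−pH) = 10^(−2.51) = 3.090e-03 M. For HA ⇌ H⁺ + A⁻, Ka = [H⁺][A⁻]/[HA] = [H⁺]² / ([HA]₀ − [H⁺]) = (3.090e-03)² / (0.051 − 3.090e-03) = 1.99e-04.

K_a = 1.99e-04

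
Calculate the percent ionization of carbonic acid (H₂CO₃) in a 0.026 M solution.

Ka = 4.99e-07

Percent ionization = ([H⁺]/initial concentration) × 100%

Using Ka equilibrium: x² + Ka×x - Ka×C = 0. Solving: [H⁺] = 1.1365e-04. Percent = (1.1365e-04/0.026) × 100

Percent ionization = 0.437%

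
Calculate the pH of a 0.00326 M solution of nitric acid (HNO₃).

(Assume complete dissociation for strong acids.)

[H⁺] = 0.00326 M for strong acid. pH = -log[H⁺] = -log(0.00326)

pH = 2.49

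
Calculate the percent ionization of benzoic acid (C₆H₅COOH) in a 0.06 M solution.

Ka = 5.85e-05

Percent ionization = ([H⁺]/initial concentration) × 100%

Using Ka equilibrium: x² + Ka×x - Ka×C = 0. Solving: [H⁺] = 1.8445e-03. Percent = (1.8445e-03/0.06) × 100

Percent ionization = 3.07%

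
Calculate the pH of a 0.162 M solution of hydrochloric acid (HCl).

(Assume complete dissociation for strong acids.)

[H⁺] = 0.162 M for strong acid. pH = -log[H⁺] = -log(0.162)

pH = 0.79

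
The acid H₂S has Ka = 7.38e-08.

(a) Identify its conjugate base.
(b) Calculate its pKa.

(a) The conjugate base is formed by removing one H⁺ from H₂S, giving HS⁻. (b) pKa = -log(Ka) = -log(7.38e-08) = 7.13.

Conjugate base: HS⁻; pK_a = 7.13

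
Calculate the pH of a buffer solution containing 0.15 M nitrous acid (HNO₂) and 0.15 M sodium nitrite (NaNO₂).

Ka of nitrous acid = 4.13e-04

pKa = -log(4.13e-04) = 3.38. pH = pKa + log([A⁻]/[HA]) = 3.38 + log(0.15/0.15)

pH = 3.38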